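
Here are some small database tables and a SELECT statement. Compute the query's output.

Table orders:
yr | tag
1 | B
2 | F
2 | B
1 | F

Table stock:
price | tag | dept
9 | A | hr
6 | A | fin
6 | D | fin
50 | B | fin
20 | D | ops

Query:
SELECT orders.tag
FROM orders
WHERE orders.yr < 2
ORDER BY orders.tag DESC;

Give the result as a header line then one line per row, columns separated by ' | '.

== RESULT ==
orders.tag
F
B

Derivation:
After WHERE (2 rows):
orders.yr | orders.tag
1 | B
1 | F
After SELECT (2 rows):
orders.tag
B
F
After ORDER BY (2 rows):
orders.tag
F
B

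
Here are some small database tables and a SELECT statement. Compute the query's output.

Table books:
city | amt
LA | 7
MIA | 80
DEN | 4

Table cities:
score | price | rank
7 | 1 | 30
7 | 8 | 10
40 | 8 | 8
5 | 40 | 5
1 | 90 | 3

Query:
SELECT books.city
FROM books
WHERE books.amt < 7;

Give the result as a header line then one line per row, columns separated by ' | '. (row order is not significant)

== RESULT ==
books.city
DEN

Derivation:
After WHERE (1 rows):
books.city | books.amt
DEN | 4
After SELECT (1 rows):
books.city
DEN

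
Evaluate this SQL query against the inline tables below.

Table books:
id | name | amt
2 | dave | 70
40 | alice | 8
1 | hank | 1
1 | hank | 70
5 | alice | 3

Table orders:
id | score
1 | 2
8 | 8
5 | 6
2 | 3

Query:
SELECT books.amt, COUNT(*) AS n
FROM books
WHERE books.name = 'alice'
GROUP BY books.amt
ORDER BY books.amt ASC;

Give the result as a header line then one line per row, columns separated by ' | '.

After WHERE (2 rows):
books.id | books.name | books.amt
40 | alice | 8
5 | alice | 3
After GROUP BY (2 rows):
books.amt | n
8 | 1
3 | 1
After ORDER BY (2 rows):
books.amt | n
3 | 1
8 | 1

== RESULT ==
books.amt | n
3 | 1
8 | 1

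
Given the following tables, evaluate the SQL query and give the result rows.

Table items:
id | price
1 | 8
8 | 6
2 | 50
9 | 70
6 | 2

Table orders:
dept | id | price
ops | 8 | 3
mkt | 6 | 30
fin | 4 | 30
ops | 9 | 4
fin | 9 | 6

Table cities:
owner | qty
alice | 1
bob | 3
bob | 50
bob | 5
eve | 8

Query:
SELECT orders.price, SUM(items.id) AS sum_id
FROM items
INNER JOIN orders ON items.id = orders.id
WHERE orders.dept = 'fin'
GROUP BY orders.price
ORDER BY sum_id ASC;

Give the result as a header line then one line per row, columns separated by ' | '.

After JOIN orders (4 rows):
items.id | items.price | orders.dept | orders.id | orders.price
8 | 6 | ops | 8 | 3
9 | 70 | ops | 9 | 4
9 | 70 | fin | 9 | 6
6 | 2 | mkt | 6 | 30
After WHERE (1 rows):
items.id | items.price | orders.dept | orders.id | orders.price
9 | 70 | fin | 9 | 6
After GROUP BY (1 rows):
orders.price | sum_id
6 | 9
After ORDER BY (1 rows):
orders.price | sum_id
6 | 9

== RESULT ==
orders.price | sum_id
6 | 9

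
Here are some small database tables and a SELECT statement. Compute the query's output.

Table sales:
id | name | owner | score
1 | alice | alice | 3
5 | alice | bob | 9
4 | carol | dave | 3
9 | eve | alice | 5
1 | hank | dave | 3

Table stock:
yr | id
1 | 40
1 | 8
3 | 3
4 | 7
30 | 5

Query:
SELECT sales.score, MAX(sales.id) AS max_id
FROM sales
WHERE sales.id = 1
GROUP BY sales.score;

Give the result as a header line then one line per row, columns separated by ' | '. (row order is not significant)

== RESULT ==
sales.score | max_id
3 | 1

Derivation:
After WHERE (2 rows):
sales.id | sales.name | sales.owner | sales.score
1 | alice | alice | 3
1 | hank | dave | 3
After GROUP BY (1 rows):
sales.score | max_id
3 | 1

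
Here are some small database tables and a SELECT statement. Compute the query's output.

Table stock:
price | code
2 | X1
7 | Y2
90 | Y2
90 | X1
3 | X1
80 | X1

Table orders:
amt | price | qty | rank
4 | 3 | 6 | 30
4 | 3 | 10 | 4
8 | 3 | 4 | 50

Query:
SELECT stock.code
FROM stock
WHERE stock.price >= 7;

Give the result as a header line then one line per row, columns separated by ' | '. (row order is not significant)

== RESULT ==
stock.code
Y2
Y2
X1
X1

Derivation:
After WHERE (4 rows):
stock.price | stock.code
7 | Y2
90 | Y2
90 | X1
80 | X1
After SELECT (4 rows):
stock.code
Y2
Y2
X1
X1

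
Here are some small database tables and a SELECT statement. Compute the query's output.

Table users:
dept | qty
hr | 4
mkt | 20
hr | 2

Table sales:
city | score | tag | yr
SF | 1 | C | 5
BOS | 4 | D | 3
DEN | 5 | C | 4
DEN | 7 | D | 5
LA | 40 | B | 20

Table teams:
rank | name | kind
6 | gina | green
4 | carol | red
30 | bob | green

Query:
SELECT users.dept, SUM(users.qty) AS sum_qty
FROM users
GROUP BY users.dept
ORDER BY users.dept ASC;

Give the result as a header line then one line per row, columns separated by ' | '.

== RESULT ==
users.dept | sum_qty
hr | 6
mkt | 20

Derivation:
After GROUP BY (2 rows):
users.dept | sum_qty
hr | 6
mkt | 20
After ORDER BY (2 rows):
users.dept | sum_qty
hr | 6
mkt | 20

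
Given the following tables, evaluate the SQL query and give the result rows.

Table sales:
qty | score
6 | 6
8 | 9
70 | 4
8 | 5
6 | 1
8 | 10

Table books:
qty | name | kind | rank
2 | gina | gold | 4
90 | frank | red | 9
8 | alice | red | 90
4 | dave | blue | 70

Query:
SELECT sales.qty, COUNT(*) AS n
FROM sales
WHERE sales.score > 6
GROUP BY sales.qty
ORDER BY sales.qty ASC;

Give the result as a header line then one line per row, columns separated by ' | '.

After WHERE (2 rows):
sales.qty | sales.score
8 | 9
8 | 10
After GROUP BY (1 rows):
sales.qty | n
8 | 2
After ORDER BY (1 rows):
sales.qty | n
8 | 2

== RESULT ==
sales.qty | n
8 | 2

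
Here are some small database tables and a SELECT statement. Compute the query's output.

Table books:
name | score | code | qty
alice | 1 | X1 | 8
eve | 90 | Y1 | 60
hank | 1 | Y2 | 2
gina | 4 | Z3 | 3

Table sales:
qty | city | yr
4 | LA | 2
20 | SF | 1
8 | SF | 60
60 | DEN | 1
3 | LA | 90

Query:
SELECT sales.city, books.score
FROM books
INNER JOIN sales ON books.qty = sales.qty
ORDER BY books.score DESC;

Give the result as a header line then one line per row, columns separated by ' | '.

After JOIN sales (3 rows):
books.name | books.score | books.code | books.qty | sales.qty | sales.city | sales.yr
alice | 1 | X1 | 8 | 8 | SF | 60
eve | 90 | Y1 | 60 | 60 | DEN | 1
gina | 4 | Z3 | 3 | 3 | LA | 90
After SELECT (3 rows):
sales.city | books.score
SF | 1
DEN | 90
LA | 4
After ORDER BY (3 rows):
sales.city | books.score
DEN | 90
LA | 4
SF | 1

== RESULT ==
sales.city | books.score
DEN | 90
LA | 4
SF | 1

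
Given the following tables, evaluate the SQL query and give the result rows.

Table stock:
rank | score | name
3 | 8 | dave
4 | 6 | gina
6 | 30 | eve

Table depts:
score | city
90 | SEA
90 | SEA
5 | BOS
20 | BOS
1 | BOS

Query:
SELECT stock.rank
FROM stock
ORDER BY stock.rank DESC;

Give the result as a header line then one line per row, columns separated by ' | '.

After SELECT (3 rows):
stock.rank
3
4
6
After ORDER BY (3 rows):
stock.rank
6
4
3

== RESULT ==
stock.rank
6
4
3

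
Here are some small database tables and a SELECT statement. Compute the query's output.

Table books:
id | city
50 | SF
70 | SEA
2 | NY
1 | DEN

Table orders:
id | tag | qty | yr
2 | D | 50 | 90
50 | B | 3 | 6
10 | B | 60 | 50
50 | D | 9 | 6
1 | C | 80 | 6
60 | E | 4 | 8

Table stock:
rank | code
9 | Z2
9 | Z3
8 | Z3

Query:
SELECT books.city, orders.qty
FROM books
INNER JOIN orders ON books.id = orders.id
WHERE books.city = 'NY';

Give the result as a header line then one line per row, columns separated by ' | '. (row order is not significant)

== RESULT ==
books.city | orders.qty
NY | 50

Derivation:
After JOIN orders (4 rows):
books.id | books.city | orders.id | orders.tag | orders.qty | orders.yr
50 | SF | 50 | B | 3 | 6
50 | SF | 50 | D | 9 | 6
2 | NY | 2 | D | 50 | 90
1 | DEN | 1 | C | 80 | 6
After WHERE (1 rows):
books.id | books.city | orders.id | orders.tag | orders.qty | orders.yr
2 | NY | 2 | D | 50 | 90
After SELECT (1 rows):
books.city | orders.qty
NY | 50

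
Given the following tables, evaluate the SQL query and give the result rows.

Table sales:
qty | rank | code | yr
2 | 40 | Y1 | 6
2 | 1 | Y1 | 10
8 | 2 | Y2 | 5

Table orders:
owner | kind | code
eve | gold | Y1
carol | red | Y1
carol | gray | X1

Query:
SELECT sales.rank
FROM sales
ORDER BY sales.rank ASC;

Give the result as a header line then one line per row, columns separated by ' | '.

== RESULT ==
sales.rank
1
2
40

Derivation:
After SELECT (3 rows):
sales.rank
40
1
2
After ORDER BY (3 rows):
sales.rank
1
2
40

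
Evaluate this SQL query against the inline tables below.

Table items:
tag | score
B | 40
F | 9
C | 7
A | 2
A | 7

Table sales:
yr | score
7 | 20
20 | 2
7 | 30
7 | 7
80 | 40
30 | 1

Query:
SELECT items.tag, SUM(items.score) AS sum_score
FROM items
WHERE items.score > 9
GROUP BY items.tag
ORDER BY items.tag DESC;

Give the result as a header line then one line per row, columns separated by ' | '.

After WHERE (1 rows):
items.tag | items.score
B | 40
After GROUP BY (1 rows):
items.tag | sum_score
B | 40
After ORDER BY (1 rows):
items.tag | sum_score
B | 40

== RESULT ==
items.tag | sum_score
B | 40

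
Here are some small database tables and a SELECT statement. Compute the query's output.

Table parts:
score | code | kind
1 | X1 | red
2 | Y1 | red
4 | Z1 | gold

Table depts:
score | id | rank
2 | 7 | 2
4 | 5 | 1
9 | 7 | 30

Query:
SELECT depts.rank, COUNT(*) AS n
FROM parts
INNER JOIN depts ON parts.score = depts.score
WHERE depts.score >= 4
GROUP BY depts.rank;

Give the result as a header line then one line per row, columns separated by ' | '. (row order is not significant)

== RESULT ==
depts.rank | n
1 | 1

Derivation:
After JOIN depts (2 rows):
parts.score | parts.code | parts.kind | depts.score | depts.id | depts.rank
2 | Y1 | red | 2 | 7 | 2
4 | Z1 | gold | 4 | 5 | 1
After WHERE (1 rows):
parts.score | parts.code | parts.kind | depts.score | depts.id | depts.rank
4 | Z1 | gold | 4 | 5 | 1
After GROUP BY (1 rows):
depts.rank | n
1 | 1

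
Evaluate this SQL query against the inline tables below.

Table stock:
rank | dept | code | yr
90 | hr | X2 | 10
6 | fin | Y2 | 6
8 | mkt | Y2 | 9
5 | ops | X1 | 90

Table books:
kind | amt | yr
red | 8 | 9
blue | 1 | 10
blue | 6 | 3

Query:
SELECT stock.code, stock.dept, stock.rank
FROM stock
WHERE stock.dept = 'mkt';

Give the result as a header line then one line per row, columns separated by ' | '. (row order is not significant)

== RESULT ==
stock.code | stock.dept | stock.rank
Y2 | mkt | 8

Derivation:
After WHERE (1 rows):
stock.rank | stock.dept | stock.code | stock.yr
8 | mkt | Y2 | 9
After SELECT (1 rows):
stock.code | stock.dept | stock.rank
Y2 | mkt | 8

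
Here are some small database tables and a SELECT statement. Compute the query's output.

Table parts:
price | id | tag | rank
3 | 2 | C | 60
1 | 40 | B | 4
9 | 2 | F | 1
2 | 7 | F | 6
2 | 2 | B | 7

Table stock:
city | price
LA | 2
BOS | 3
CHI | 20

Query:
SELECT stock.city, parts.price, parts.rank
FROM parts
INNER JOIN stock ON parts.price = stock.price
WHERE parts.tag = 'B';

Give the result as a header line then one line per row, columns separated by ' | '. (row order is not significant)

== RESULT ==
stock.city | parts.price | parts.rank
LA | 2 | 7

Derivation:
After JOIN stock (3 rows):
parts.price | parts.id | parts.tag | parts.rank | stock.city | stock.price
3 | 2 | C | 60 | BOS | 3
2 | 7 | F | 6 | LA | 2
2 | 2 | B | 7 | LA | 2
After WHERE (1 rows):
parts.price | parts.id | parts.tag | parts.rank | stock.city | stock.price
2 | 2 | B | 7 | LA | 2
After SELECT (1 rows):
stock.city | parts.price | parts.rank
LA | 2 | 7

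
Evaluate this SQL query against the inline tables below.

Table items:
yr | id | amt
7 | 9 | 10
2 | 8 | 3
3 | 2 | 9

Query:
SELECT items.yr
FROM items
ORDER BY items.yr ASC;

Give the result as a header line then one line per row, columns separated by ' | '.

== RESULT ==
items.yr
2
3
7

Derivation:
After SELECT (3 rows):
items.yr
7
2
3
After ORDER BY (3 rows):
items.yr
2
3
7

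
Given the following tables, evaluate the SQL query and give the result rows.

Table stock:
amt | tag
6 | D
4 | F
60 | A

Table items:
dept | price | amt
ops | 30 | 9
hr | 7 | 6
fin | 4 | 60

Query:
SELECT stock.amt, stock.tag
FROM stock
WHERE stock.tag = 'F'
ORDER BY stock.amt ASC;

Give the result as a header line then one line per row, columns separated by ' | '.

After WHERE (1 rows):
stock.amt | stock.tag
4 | F
After SELECT (1 rows):
stock.amt | stock.tag
4 | F
After ORDER BY (1 rows):
stock.amt | stock.tag
4 | F

== RESULT ==
stock.amt | stock.tag
4 | F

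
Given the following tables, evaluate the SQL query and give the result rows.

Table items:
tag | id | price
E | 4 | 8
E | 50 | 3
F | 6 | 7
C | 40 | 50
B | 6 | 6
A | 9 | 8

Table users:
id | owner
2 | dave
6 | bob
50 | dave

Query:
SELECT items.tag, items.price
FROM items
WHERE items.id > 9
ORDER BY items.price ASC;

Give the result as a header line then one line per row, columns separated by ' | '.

== RESULT ==
items.tag | items.price
E | 3
C | 50

Derivation:
After WHERE (2 rows):
items.tag | items.id | items.price
E | 50 | 3
C | 40 | 50
After SELECT (2 rows):
items.tag | items.price
E | 3
C | 50
After ORDER BY (2 rows):
items.tag | items.price
E | 3
C | 50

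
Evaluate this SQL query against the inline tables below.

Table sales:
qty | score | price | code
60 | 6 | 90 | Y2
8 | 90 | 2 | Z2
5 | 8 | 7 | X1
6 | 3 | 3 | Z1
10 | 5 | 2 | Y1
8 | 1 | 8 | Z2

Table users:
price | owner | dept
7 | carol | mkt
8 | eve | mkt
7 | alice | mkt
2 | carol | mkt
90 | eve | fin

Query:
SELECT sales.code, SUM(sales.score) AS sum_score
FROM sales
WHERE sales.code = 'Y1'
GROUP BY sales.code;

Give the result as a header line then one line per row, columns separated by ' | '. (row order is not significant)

== RESULT ==
sales.code | sum_score
Y1 | 5

Derivation:
After WHERE (1 rows):
sales.qty | sales.score | sales.price | sales.code
10 | 5 | 2 | Y1
After GROUP BY (1 rows):
sales.code | sum_score
Y1 | 5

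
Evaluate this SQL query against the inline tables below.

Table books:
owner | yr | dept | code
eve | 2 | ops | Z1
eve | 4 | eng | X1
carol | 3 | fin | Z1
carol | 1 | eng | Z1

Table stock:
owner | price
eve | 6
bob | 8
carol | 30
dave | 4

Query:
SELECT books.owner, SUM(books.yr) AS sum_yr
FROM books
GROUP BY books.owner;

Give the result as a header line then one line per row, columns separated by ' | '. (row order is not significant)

== RESULT ==
books.owner | sum_yr
eve | 6
carol | 4

Derivation:
After GROUP BY (2 rows):
books.owner | sum_yr
eve | 6
carol | 4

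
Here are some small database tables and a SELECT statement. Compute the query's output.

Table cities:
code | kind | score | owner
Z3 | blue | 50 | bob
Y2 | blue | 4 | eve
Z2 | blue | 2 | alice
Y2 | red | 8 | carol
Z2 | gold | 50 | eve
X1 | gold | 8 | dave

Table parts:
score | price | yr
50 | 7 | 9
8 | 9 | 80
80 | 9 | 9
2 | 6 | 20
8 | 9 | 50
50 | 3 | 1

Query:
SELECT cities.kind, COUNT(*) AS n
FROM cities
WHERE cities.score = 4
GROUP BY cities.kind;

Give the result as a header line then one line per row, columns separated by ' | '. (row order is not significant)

After WHERE (1 rows):
cities.code | cities.kind | cities.score | cities.owner
Y2 | blue | 4 | eve
After GROUP BY (1 rows):
cities.kind | n
blue | 1

== RESULT ==
cities.kind | n
blue | 1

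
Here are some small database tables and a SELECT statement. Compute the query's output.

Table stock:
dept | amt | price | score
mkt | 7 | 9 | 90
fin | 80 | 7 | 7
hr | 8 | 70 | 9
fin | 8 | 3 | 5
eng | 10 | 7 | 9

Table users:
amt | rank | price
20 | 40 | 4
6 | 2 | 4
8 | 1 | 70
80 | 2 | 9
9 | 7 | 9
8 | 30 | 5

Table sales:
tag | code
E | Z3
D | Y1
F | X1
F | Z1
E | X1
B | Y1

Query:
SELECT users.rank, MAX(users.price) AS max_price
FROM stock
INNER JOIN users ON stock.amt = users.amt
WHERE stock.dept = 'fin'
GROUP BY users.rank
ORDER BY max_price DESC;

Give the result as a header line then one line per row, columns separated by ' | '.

After JOIN users (5 rows):
stock.dept | stock.amt | stock.price | stock.score | users.amt | users.rank | users.price
fin | 80 | 7 | 7 | 80 | 2 | 9
hr | 8 | 70 | 9 | 8 | 1 | 70
hr | 8 | 70 | 9 | 8 | 30 | 5
fin | 8 | 3 | 5 | 8 | 1 | 70
fin | 8 | 3 | 5 | 8 | 30 | 5
After WHERE (3 rows):
stock.dept | stock.amt | stock.price | stock.score | users.amt | users.rank | users.price
fin | 80 | 7 | 7 | 80 | 2 | 9
fin | 8 | 3 | 5 | 8 | 1 | 70
fin | 8 | 3 | 5 | 8 | 30 | 5
After GROUP BY (3 rows):
users.rank | max_price
2 | 9
1 | 70
30 | 5
After ORDER BY (3 rows):
users.rank | max_price
1 | 70
2 | 9
30 | 5

== RESULT ==
users.rank | max_price
1 | 70
2 | 9
30 | 5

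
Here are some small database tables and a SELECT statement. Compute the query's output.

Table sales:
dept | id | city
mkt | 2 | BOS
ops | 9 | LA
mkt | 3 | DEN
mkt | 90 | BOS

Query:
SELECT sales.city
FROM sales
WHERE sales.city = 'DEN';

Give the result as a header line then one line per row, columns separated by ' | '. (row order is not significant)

After WHERE (1 rows):
sales.dept | sales.id | sales.city
mkt | 3 | DEN
After SELECT (1 rows):
sales.city
DEN

== RESULT ==
sales.city
DEN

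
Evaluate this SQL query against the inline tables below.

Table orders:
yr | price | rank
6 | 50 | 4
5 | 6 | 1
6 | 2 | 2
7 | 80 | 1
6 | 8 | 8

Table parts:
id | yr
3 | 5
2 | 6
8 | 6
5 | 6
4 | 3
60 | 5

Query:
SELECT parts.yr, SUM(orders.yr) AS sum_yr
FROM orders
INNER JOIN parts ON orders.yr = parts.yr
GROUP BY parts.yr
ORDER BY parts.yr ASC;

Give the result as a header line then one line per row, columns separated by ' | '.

== RESULT ==
parts.yr | sum_yr
5 | 10
6 | 54

Derivation:
After JOIN parts (11 rows):
orders.yr | orders.price | orders.rank | parts.id | parts.yr
6 | 50 | 4 | 2 | 6
6 | 50 | 4 | 8 | 6
6 | 50 | 4 | 5 | 6
5 | 6 | 1 | 3 | 5
5 | 6 | 1 | 60 | 5
6 | 2 | 2 | 2 | 6
6 | 2 | 2 | 8 | 6
6 | 2 | 2 | 5 | 6
6 | 8 | 8 | 2 | 6
6 | 8 | 8 | 8 | 6
6 | 8 | 8 | 5 | 6
After GROUP BY (2 rows):
parts.yr | sum_yr
6 | 54
5 | 10
After ORDER BY (2 rows):
parts.yr | sum_yr
5 | 10
6 | 54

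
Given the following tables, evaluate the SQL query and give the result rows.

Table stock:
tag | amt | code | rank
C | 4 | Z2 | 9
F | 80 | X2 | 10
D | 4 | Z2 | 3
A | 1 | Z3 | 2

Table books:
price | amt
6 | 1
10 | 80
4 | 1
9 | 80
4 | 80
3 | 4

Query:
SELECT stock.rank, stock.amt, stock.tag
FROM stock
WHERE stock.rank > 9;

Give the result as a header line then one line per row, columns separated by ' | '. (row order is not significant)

After WHERE (1 rows):
stock.tag | stock.amt | stock.code | stock.rank
F | 80 | X2 | 10
After SELECT (1 rows):
stock.rank | stock.amt | stock.tag
10 | 80 | F

== RESULT ==
stock.rank | stock.amt | stock.tag
10 | 80 | F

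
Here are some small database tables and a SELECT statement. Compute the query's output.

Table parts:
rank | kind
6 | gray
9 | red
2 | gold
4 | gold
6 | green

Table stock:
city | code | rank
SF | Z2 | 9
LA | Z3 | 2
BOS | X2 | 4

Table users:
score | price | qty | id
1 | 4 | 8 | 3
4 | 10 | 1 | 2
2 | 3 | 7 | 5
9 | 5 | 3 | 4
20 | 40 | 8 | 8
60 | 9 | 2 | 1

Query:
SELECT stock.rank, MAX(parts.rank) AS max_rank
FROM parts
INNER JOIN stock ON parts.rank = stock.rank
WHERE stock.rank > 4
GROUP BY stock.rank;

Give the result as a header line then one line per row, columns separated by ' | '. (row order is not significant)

== RESULT ==
stock.rank | max_rank
9 | 9

Derivation:
After JOIN stock (3 rows):
parts.rank | parts.kind | stock.city | stock.code | stock.rank
9 | red | SF | Z2 | 9
2 | gold | LA | Z3 | 2
4 | gold | BOS | X2 | 4
After WHERE (1 rows):
parts.rank | parts.kind | stock.city | stock.code | stock.rank
9 | red | SF | Z2 | 9
After GROUP BY (1 rows):
stock.rank | max_rank
9 | 9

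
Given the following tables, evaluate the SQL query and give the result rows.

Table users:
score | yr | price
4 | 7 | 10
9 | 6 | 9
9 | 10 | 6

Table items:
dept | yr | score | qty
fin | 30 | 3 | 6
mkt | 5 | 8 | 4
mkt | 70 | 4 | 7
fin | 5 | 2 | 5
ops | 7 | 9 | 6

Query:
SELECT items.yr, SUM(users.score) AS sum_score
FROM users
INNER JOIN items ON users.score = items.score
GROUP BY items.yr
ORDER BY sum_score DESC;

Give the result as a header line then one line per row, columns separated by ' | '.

After JOIN items (3 rows):
users.score | users.yr | users.price | items.dept | items.yr | items.score | items.qty
4 | 7 | 10 | mkt | 70 | 4 | 7
9 | 6 | 9 | ops | 7 | 9 | 6
9 | 10 | 6 | ops | 7 | 9 | 6
After GROUP BY (2 rows):
items.yr | sum_score
70 | 4
7 | 18
After ORDER BY (2 rows):
items.yr | sum_score
7 | 18
70 | 4

== RESULT ==
items.yr | sum_score
7 | 18
70 | 4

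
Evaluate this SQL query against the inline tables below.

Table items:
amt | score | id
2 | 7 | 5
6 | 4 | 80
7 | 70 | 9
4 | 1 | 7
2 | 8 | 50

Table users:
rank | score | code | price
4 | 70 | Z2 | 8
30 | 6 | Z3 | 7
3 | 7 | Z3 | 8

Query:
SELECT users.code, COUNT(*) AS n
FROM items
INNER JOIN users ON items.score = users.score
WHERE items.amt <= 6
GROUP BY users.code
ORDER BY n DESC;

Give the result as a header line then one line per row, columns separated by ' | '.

== RESULT ==
users.code | n
Z3 | 1

Derivation:
After JOIN users (2 rows):
items.amt | items.score | items.id | users.rank | users.score | users.code | users.price
2 | 7 | 5 | 3 | 7 | Z3 | 8
7 | 70 | 9 | 4 | 70 | Z2 | 8
After WHERE (1 rows):
items.amt | items.score | items.id | users.rank | users.score | users.code | users.price
2 | 7 | 5 | 3 | 7 | Z3 | 8
After GROUP BY (1 rows):
users.code | n
Z3 | 1
After ORDER BY (1 rows):
users.code | n
Z3 | 1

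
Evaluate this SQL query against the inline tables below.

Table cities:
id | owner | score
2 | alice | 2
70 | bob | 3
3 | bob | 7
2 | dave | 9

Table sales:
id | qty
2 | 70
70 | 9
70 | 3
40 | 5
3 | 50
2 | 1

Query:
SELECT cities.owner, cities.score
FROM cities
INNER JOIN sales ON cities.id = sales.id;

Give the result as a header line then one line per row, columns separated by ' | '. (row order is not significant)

After JOIN sales (7 rows):
cities.id | cities.owner | cities.score | sales.id | sales.qty
2 | alice | 2 | 2 | 70
2 | alice | 2 | 2 | 1
70 | bob | 3 | 70 | 9
70 | bob | 3 | 70 | 3
3 | bob | 7 | 3 | 50
2 | dave | 9 | 2 | 70
2 | dave | 9 | 2 | 1
After SELECT (7 rows):
cities.owner | cities.score
alice | 2
alice | 2
bob | 3
bob | 3
bob | 7
dave | 9
dave | 9

== RESULT ==
cities.owner | cities.score
alice | 2
alice | 2
bob | 3
bob | 3
bob | 7
dave | 9
dave | 9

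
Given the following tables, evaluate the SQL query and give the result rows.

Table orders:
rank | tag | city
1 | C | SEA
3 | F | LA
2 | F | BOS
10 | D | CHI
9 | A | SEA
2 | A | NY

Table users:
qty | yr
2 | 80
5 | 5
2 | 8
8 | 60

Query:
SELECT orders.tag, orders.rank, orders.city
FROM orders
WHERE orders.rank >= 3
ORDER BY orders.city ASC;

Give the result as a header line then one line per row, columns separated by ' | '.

After WHERE (3 rows):
orders.rank | orders.tag | orders.city
3 | F | LA
10 | D | CHI
9 | A | SEA
After SELECT (3 rows):
orders.tag | orders.rank | orders.city
F | 3 | LA
D | 10 | CHI
A | 9 | SEA
After ORDER BY (3 rows):
orders.tag | orders.rank | orders.city
D | 10 | CHI
F | 3 | LA
A | 9 | SEA

== RESULT ==
orders.tag | orders.rank | orders.city
D | 10 | CHI
F | 3 | LA
A | 9 | SEA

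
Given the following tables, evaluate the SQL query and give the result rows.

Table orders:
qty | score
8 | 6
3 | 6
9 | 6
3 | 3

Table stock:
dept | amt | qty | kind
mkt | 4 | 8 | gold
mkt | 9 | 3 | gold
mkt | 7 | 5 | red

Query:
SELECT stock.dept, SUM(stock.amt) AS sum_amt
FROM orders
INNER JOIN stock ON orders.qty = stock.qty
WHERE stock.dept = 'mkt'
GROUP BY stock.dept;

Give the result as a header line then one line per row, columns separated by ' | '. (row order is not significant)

== RESULT ==
stock.dept | sum_amt
mkt | 22

Derivation:
After JOIN stock (3 rows):
orders.qty | orders.score | stock.dept | stock.amt | stock.qty | stock.kind
8 | 6 | mkt | 4 | 8 | gold
3 | 6 | mkt | 9 | 3 | gold
3 | 3 | mkt | 9 | 3 | gold
After WHERE (3 rows):
orders.qty | orders.score | stock.dept | stock.amt | stock.qty | stock.kind
8 | 6 | mkt | 4 | 8 | gold
3 | 6 | mkt | 9 | 3 | gold
3 | 3 | mkt | 9 | 3 | gold
After GROUP BY (1 rows):
stock.dept | sum_amt
mkt | 22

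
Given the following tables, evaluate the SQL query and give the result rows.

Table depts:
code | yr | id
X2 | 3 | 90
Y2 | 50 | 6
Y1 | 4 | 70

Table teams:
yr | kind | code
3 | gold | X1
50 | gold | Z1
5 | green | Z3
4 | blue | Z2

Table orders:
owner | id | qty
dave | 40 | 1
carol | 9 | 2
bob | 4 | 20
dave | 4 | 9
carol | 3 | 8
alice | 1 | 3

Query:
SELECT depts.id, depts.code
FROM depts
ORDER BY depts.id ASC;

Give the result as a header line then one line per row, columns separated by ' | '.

After SELECT (3 rows):
depts.id | depts.code
90 | X2
6 | Y2
70 | Y1
After ORDER BY (3 rows):
depts.id | depts.code
6 | Y2
70 | Y1
90 | X2

== RESULT ==
depts.id | depts.code
6 | Y2
70 | Y1
90 | X2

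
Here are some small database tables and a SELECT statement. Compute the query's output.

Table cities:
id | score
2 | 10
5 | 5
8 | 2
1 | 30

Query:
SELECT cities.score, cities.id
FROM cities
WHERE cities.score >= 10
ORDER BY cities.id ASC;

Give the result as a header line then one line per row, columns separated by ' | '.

After WHERE (2 rows):
cities.id | cities.score
2 | 10
1 | 30
After SELECT (2 rows):
cities.score | cities.id
10 | 2
30 | 1
After ORDER BY (2 rows):
cities.score | cities.id
30 | 1
10 | 2

== RESULT ==
cities.score | cities.id
30 | 1
10 | 2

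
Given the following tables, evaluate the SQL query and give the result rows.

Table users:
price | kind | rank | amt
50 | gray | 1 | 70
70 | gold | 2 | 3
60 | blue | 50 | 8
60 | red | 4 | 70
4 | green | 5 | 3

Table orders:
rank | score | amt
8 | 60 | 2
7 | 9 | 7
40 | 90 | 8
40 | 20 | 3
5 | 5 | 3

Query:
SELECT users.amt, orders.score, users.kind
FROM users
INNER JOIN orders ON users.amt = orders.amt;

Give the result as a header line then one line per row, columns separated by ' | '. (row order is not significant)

== RESULT ==
users.amt | orders.score | users.kind
3 | 20 | gold
3 | 5 | gold
8 | 90 | blue
3 | 20 | green
3 | 5 | green

Derivation:
After JOIN orders (5 rows):
users.price | users.kind | users.rank | users.amt | orders.rank | orders.score | orders.amt
70 | gold | 2 | 3 | 40 | 20 | 3
70 | gold | 2 | 3 | 5 | 5 | 3
60 | blue | 50 | 8 | 40 | 90 | 8
4 | green | 5 | 3 | 40 | 20 | 3
4 | green | 5 | 3 | 5 | 5 | 3
After SELECT (5 rows):
users.amt | orders.score | users.kind
3 | 20 | gold
3 | 5 | gold
8 | 90 | blue
3 | 20 | green
3 | 5 | green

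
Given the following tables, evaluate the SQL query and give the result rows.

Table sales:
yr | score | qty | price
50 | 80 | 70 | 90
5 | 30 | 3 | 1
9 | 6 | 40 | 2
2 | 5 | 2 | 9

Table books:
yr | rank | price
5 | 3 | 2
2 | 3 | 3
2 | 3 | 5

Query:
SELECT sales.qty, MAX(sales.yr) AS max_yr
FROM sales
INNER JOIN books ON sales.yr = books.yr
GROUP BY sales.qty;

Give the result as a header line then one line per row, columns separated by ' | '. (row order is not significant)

After JOIN books (3 rows):
sales.yr | sales.score | sales.qty | sales.price | books.yr | books.rank | books.price
5 | 30 | 3 | 1 | 5 | 3 | 2
2 | 5 | 2 | 9 | 2 | 3 | 3
2 | 5 | 2 | 9 | 2 | 3 | 5
After GROUP BY (2 rows):
sales.qty | max_yr
3 | 5
2 | 2

== RESULT ==
sales.qty | max_yr
3 | 5
2 | 2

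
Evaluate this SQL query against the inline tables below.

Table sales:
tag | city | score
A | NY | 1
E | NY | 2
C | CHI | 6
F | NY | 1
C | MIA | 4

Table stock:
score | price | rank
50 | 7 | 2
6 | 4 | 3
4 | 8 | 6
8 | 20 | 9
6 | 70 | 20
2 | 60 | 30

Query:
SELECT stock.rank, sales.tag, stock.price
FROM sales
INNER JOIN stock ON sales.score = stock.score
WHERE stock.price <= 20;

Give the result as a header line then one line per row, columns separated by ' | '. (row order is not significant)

After JOIN stock (4 rows):
sales.tag | sales.city | sales.score | stock.score | stock.price | stock.rank
E | NY | 2 | 2 | 60 | 30
C | CHI | 6 | 6 | 4 | 3
C | CHI | 6 | 6 | 70 | 20
C | MIA | 4 | 4 | 8 | 6
After WHERE (2 rows):
sales.tag | sales.city | sales.score | stock.score | stock.price | stock.rank
C | CHI | 6 | 6 | 4 | 3
C | MIA | 4 | 4 | 8 | 6
After SELECT (2 rows):
stock.rank | sales.tag | stock.price
3 | C | 4
6 | C | 8

== RESULT ==
stock.rank | sales.tag | stock.price
3 | C | 4
6 | C | 8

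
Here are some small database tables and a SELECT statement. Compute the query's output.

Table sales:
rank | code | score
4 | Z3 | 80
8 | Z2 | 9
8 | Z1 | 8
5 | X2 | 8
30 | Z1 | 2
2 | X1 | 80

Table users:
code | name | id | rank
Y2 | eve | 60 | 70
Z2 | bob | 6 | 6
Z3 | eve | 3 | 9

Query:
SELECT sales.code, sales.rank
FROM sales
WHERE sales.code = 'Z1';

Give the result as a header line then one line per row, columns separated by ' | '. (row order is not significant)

After WHERE (2 rows):
sales.rank | sales.code | sales.score
8 | Z1 | 8
30 | Z1 | 2
After SELECT (2 rows):
sales.code | sales.rank
Z1 | 8
Z1 | 30

== RESULT ==
sales.code | sales.rank
Z1 | 8
Z1 | 30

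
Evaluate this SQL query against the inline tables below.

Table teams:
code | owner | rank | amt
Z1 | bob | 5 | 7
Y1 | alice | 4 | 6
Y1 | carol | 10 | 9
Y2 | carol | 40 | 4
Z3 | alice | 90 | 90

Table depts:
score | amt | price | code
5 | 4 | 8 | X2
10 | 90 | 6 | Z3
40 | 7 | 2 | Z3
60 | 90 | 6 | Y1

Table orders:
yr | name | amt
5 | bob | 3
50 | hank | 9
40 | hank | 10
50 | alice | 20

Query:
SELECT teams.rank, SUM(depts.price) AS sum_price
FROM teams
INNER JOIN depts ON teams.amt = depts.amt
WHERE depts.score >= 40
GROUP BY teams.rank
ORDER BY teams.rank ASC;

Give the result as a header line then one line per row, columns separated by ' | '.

== RESULT ==
teams.rank | sum_price
5 | 2
90 | 6

Derivation:
After JOIN depts (4 rows):
teams.code | teams.owner | teams.rank | teams.amt | depts.score | depts.amt | depts.price | depts.code
Z1 | bob | 5 | 7 | 40 | 7 | 2 | Z3
Y2 | carol | 40 | 4 | 5 | 4 | 8 | X2
Z3 | alice | 90 | 90 | 10 | 90 | 6 | Z3
Z3 | alice | 90 | 90 | 60 | 90 | 6 | Y1
After WHERE (2 rows):
teams.code | teams.owner | teams.rank | teams.amt | depts.score | depts.amt | depts.price | depts.code
Z1 | bob | 5 | 7 | 40 | 7 | 2 | Z3
Z3 | alice | 90 | 90 | 60 | 90 | 6 | Y1
After GROUP BY (2 rows):
teams.rank | sum_price
5 | 2
90 | 6
After ORDER BY (2 rows):
teams.rank | sum_price
5 | 2
90 | 6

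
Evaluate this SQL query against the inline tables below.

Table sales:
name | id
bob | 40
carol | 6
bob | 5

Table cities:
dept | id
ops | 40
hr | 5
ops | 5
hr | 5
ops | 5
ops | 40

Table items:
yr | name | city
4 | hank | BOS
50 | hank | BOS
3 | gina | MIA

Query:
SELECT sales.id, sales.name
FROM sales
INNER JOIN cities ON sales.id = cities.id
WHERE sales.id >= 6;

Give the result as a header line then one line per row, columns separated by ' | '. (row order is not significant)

After JOIN cities (6 rows):
sales.name | sales.id | cities.dept | cities.id
bob | 40 | ops | 40
bob | 40 | ops | 40
bob | 5 | hr | 5
bob | 5 | ops | 5
bob | 5 | hr | 5
bob | 5 | ops | 5
After WHERE (2 rows):
sales.name | sales.id | cities.dept | cities.id
bob | 40 | ops | 40
bob | 40 | ops | 40
After SELECT (2 rows):
sales.id | sales.name
40 | bob
40 | bob

== RESULT ==
sales.id | sales.name
40 | bob
40 | bob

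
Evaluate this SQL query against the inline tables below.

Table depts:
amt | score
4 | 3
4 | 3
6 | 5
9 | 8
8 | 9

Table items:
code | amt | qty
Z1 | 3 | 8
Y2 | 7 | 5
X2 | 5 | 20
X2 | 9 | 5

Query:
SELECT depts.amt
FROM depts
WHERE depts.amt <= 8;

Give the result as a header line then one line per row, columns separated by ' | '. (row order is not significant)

After WHERE (4 rows):
depts.amt | depts.score
4 | 3
4 | 3
6 | 5
8 | 9
After SELECT (4 rows):
depts.amt
4
4
6
8

== RESULT ==
depts.amt
4
4
6
8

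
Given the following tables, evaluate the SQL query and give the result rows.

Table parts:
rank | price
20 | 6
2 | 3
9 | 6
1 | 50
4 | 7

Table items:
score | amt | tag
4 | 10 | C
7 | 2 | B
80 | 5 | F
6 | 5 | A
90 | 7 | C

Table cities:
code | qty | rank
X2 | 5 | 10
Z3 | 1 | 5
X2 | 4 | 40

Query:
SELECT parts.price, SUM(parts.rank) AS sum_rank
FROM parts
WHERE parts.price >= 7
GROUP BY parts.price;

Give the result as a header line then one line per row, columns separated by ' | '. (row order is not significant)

After WHERE (2 rows):
parts.rank | parts.price
1 | 50
4 | 7
After GROUP BY (2 rows):
parts.price | sum_rank
50 | 1
7 | 4

== RESULT ==
parts.price | sum_rank
50 | 1
7 | 4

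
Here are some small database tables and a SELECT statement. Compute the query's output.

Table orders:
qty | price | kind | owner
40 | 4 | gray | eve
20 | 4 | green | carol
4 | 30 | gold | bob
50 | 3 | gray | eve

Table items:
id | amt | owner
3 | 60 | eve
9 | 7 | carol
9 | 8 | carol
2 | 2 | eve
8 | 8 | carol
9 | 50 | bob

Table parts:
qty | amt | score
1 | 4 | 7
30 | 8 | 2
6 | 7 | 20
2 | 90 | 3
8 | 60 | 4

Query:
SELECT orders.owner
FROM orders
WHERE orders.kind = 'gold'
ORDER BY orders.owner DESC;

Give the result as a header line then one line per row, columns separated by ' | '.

== RESULT ==
orders.owner
bob

Derivation:
After WHERE (1 rows):
orders.qty | orders.price | orders.kind | orders.owner
4 | 30 | gold | bob
After SELECT (1 rows):
orders.owner
bob
After ORDER BY (1 rows):
orders.owner
bob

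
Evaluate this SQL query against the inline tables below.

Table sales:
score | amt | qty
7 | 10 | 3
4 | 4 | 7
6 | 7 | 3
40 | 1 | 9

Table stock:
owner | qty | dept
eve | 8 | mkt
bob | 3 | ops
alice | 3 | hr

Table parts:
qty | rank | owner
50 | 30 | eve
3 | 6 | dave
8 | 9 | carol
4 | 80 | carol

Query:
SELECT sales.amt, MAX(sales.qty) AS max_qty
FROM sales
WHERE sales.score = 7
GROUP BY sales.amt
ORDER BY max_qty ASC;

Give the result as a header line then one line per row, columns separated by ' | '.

== RESULT ==
sales.amt | max_qty
10 | 3

Derivation:
After WHERE (1 rows):
sales.score | sales.amt | sales.qty
7 | 10 | 3
After GROUP BY (1 rows):
sales.amt | max_qty
10 | 3
After ORDER BY (1 rows):
sales.amt | max_qty
10 | 3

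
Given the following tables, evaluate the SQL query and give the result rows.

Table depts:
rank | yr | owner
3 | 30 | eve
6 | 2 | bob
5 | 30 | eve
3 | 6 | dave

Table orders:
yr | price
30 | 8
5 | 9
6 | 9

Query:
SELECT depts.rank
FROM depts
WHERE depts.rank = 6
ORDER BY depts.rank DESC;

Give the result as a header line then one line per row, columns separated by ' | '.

After WHERE (1 rows):
depts.rank | depts.yr | depts.owner
6 | 2 | bob
After SELECT (1 rows):
depts.rank
6
After ORDER BY (1 rows):
depts.rank
6

== RESULT ==
depts.rank
6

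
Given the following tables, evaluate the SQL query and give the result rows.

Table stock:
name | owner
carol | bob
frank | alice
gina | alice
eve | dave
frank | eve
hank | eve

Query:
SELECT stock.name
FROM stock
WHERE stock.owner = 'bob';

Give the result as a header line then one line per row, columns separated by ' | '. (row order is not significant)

After WHERE (1 rows):
stock.name | stock.owner
carol | bob
After SELECT (1 rows):
stock.name
carol

== RESULT ==
stock.name
carol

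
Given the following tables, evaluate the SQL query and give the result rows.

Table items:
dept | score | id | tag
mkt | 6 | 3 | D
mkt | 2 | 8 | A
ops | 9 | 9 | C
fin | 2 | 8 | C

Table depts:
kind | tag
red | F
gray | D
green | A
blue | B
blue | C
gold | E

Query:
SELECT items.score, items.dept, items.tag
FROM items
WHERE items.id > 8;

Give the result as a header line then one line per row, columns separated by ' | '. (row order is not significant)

After WHERE (1 rows):
items.dept | items.score | items.id | items.tag
ops | 9 | 9 | C
After SELECT (1 rows):
items.score | items.dept | items.tag
9 | ops | C

== RESULT ==
items.score | items.dept | items.tag
9 | ops | C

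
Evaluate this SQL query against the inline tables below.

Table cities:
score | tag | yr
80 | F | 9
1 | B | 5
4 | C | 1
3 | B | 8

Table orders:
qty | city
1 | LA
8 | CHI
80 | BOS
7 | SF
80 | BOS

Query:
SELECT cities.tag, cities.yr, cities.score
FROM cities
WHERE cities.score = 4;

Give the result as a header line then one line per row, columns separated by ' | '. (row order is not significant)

After WHERE (1 rows):
cities.score | cities.tag | cities.yr
4 | C | 1
After SELECT (1 rows):
cities.tag | cities.yr | cities.score
C | 1 | 4

== RESULT ==
cities.tag | cities.yr | cities.score
C | 1 | 4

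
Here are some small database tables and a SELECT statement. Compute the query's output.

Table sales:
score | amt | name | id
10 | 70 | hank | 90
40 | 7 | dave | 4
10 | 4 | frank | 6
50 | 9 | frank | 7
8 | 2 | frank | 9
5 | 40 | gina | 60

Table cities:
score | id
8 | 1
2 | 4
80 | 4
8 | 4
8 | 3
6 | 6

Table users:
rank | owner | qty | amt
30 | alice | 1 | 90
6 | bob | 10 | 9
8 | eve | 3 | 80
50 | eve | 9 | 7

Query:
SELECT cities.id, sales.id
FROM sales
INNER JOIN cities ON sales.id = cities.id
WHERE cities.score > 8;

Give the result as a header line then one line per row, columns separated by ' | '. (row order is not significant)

After JOIN cities (4 rows):
sales.score | sales.amt | sales.name | sales.id | cities.score | cities.id
40 | 7 | dave | 4 | 2 | 4
40 | 7 | dave | 4 | 80 | 4
40 | 7 | dave | 4 | 8 | 4
10 | 4 | frank | 6 | 6 | 6
After WHERE (1 rows):
sales.score | sales.amt | sales.name | sales.id | cities.score | cities.id
40 | 7 | dave | 4 | 80 | 4
After SELECT (1 rows):
cities.id | sales.id
4 | 4

== RESULT ==
cities.id | sales.id
4 | 4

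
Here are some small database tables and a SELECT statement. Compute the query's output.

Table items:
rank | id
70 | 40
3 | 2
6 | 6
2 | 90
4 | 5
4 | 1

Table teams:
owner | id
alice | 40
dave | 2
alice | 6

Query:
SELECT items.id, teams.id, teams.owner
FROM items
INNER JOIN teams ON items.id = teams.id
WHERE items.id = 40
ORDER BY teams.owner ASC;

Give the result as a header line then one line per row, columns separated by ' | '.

== RESULT ==
items.id | teams.id | teams.owner
40 | 40 | alice

Derivation:
After JOIN teams (3 rows):
items.rank | items.id | teams.owner | teams.id
70 | 40 | alice | 40
3 | 2 | dave | 2
6 | 6 | alice | 6
After WHERE (1 rows):
items.rank | items.id | teams.owner | teams.id
70 | 40 | alice | 40
After SELECT (1 rows):
items.id | teams.id | teams.owner
40 | 40 | alice
After ORDER BY (1 rows):
items.id | teams.id | teams.owner
40 | 40 | alice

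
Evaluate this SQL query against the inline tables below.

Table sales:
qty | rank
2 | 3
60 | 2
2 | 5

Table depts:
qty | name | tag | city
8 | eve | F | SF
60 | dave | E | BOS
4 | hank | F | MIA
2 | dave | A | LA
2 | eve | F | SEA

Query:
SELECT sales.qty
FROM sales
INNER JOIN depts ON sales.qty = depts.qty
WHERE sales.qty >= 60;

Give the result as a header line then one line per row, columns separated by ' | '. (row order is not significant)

After JOIN depts (5 rows):
sales.qty | sales.rank | depts.qty | depts.name | depts.tag | depts.city
2 | 3 | 2 | dave | A | LA
2 | 3 | 2 | eve | F | SEA
60 | 2 | 60 | dave | E | BOS
2 | 5 | 2 | dave | A | LA
2 | 5 | 2 | eve | F | SEA
After WHERE (1 rows):
sales.qty | sales.rank | depts.qty | depts.name | depts.tag | depts.city
60 | 2 | 60 | dave | E | BOS
After SELECT (1 rows):
sales.qty
60

== RESULT ==
sales.qty
60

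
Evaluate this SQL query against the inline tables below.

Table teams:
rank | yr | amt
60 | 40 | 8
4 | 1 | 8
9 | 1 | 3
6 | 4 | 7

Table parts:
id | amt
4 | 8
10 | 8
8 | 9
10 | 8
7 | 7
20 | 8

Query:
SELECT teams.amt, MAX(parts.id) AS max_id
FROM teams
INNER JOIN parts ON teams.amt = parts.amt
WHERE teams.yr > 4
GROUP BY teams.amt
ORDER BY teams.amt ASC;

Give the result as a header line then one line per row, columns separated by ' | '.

After JOIN parts (9 rows):
teams.rank | teams.yr | teams.amt | parts.id | parts.amt
60 | 40 | 8 | 4 | 8
60 | 40 | 8 | 10 | 8
60 | 40 | 8 | 10 | 8
60 | 40 | 8 | 20 | 8
4 | 1 | 8 | 4 | 8
4 | 1 | 8 | 10 | 8
4 | 1 | 8 | 10 | 8
4 | 1 | 8 | 20 | 8
6 | 4 | 7 | 7 | 7
After WHERE (4 rows):
teams.rank | teams.yr | teams.amt | parts.id | parts.amt
60 | 40 | 8 | 4 | 8
60 | 40 | 8 | 10 | 8
60 | 40 | 8 | 10 | 8
60 | 40 | 8 | 20 | 8
After GROUP BY (1 rows):
teams.amt | max_id
8 | 20
After ORDER BY (1 rows):
teams.amt | max_id
8 | 20

== RESULT ==
teams.amt | max_id
8 | 20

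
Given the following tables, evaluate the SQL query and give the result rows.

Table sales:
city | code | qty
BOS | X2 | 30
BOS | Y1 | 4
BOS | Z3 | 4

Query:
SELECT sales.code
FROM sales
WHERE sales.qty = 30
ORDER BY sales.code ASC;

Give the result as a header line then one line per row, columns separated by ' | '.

After WHERE (1 rows):
sales.city | sales.code | sales.qty
BOS | X2 | 30
After SELECT (1 rows):
sales.code
X2
After ORDER BY (1 rows):
sales.code
X2

== RESULT ==
sales.code
X2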